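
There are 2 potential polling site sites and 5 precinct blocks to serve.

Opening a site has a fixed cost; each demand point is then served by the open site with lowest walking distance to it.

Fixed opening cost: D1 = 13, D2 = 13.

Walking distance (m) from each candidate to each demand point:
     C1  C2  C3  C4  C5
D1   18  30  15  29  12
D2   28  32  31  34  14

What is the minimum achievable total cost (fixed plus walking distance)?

117

Open {D1}: assign each demand point to its cheapest open site.
  C1→D1 18, C2→D1 30, C3→D1 15, C4→D1 29, C5→D1 12
  walking distance 104, fixed 13 → total 117.
Compare {D1, D2}: walking distance 104 + fixed 26 = 130.
Compare {D2}: walking distance 139 + fixed 13 = 152.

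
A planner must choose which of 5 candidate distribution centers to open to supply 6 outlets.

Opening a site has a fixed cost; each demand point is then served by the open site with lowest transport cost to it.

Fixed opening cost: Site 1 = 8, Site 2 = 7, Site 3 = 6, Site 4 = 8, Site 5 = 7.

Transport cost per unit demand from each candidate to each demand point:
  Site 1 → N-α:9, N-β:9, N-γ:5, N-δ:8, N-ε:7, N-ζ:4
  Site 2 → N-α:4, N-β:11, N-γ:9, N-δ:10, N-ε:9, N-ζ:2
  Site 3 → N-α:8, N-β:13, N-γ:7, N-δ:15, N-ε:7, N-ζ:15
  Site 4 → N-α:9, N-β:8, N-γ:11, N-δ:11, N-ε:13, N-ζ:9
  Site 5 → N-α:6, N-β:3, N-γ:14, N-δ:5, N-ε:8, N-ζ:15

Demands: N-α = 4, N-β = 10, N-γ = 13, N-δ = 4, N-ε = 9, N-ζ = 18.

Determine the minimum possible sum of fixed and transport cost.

Open {Site 1, Site 2, Site 5}: assign each demand point to its cheapest open site.
  N-α→Site 2 4×4=16, N-β→Site 5 10×3=30, N-γ→Site 1 13×5=65, N-δ→Site 5 4×5=20, N-ε→Site 1 9×7=63, N-ζ→Site 2 18×2=36
  transport cost 230, fixed 22 → total 252.
Compare {Site 1, Site 2, Site 3, Site 5}: transport cost 230 + fixed 28 = 258.
Compare {Site 1, Site 2, Site 4, Site 5}: transport cost 230 + fixed 30 = 260.
Compare {Site 1, Site 2, Site 3, Site 4, Site 5}: transport cost 230 + fixed 36 = 266.
All other subsets cost ≥ 258. Minimum total cost: 252.

252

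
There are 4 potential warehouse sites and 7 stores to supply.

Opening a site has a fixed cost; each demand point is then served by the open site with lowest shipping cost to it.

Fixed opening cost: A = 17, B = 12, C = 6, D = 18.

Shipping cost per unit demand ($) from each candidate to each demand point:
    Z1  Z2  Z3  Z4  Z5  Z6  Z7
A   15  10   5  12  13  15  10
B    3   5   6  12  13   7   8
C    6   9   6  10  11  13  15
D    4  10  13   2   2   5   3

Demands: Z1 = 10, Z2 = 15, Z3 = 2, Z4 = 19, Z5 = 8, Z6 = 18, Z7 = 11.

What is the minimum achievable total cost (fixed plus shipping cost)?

Open {B, D}: assign each demand point to its cheapest open site.
  Z1→B 10×3=30, Z2→B 15×5=75, Z3→B 2×6=12, Z4→D 19×2=38, Z5→D 8×2=16, Z6→D 18×5=90, Z7→D 11×3=33
  shipping cost 294, fixed 30 → total 324.
Compare {B, C, D}: shipping cost 294 + fixed 36 = 330.
Compare {A, B, D}: shipping cost 292 + fixed 47 = 339.
Compare {A, B, C, D}: shipping cost 292 + fixed 53 = 345.
All other subsets cost ≥ 330. Minimum total cost: 324.

324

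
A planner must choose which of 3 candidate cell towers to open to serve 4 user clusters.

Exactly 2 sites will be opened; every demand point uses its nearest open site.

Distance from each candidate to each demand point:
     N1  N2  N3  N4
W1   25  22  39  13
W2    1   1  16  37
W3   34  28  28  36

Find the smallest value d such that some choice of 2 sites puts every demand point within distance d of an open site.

Open {W1, W2}.
  Farthest demand point is N3 at distance 16 (to W2); all others are ≤ 16.
With {W1, W3} the worst case is 28.
With {W2, W3} the worst case is 36.
No size-2 selection achieves below 16.

16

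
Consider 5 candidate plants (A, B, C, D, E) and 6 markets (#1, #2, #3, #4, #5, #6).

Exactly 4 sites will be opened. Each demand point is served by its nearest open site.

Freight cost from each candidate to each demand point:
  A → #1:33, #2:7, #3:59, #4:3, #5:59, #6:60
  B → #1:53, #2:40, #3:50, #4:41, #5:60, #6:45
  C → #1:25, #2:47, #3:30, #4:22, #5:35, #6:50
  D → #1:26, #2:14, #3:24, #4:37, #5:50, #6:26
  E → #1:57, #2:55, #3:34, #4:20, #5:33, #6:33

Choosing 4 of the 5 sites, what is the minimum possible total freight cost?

Open {A, C, D, E}.
  #1→C 25, #2→A 7, #3→D 24, #4→A 3, #5→E 33, #6→D 26  ⇒ total 118.
Compare {A, B, D, E}: total 119.
Compare {A, B, C, D}: total 120.
No size-4 selection does better; minimum is 118.

118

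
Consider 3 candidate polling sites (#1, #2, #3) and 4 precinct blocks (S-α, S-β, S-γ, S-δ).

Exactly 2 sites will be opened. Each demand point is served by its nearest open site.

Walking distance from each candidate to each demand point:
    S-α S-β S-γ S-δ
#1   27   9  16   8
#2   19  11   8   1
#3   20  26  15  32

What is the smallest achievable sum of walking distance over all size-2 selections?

37

Open {#1, #2}.
  S-α→#2 19, S-β→#1 9, S-γ→#2 8, S-δ→#2 1  ⇒ total 37.
Compare {#2, #3}: total 39.
Compare {#1, #3}: total 52.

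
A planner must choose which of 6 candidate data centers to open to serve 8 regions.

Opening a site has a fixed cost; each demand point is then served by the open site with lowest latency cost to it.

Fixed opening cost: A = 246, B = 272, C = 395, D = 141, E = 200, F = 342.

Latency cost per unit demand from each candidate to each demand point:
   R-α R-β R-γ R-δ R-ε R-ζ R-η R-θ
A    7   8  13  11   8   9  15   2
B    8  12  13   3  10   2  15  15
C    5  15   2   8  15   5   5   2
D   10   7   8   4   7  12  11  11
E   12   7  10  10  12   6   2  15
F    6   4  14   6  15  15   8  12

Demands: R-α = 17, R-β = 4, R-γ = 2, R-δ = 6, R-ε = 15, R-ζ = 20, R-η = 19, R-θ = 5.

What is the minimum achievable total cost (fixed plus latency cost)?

Open {D, E}: assign each demand point to its cheapest open site.
  R-α→D 17×10=170, R-β→D 4×7=28, R-γ→D 2×8=16, R-δ→D 6×4=24, R-ε→D 15×7=105, R-ζ→E 20×6=120, R-η→E 19×2=38, R-θ→D 5×11=55
  latency cost 556, fixed 341 → total 897.
Compare {E}: latency cost 725 + fixed 200 = 925.
Compare {A, E}: latency cost 515 + fixed 446 = 961.
Compare {B, E}: latency cost 505 + fixed 472 = 977.
All other subsets cost ≥ 925. Minimum total cost: 897.

897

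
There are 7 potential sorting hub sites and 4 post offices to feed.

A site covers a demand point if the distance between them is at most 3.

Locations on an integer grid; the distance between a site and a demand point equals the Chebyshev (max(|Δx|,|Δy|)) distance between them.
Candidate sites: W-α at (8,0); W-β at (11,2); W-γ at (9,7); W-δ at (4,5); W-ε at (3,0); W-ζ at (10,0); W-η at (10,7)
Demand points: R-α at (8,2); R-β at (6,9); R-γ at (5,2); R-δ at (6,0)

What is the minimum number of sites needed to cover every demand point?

2

Coverage sets (demand points within 3 of each site):
  W-α: {R-α, R-γ, R-δ}
  W-β: {R-α}
  W-γ: {R-β}
  W-δ: {R-γ}
  W-ε: {R-γ, R-δ}
  W-ζ: {R-α}
  W-η: {}
No single site covers all 4 demand points.
But {W-α, W-γ} covers everything, so the minimum is 2.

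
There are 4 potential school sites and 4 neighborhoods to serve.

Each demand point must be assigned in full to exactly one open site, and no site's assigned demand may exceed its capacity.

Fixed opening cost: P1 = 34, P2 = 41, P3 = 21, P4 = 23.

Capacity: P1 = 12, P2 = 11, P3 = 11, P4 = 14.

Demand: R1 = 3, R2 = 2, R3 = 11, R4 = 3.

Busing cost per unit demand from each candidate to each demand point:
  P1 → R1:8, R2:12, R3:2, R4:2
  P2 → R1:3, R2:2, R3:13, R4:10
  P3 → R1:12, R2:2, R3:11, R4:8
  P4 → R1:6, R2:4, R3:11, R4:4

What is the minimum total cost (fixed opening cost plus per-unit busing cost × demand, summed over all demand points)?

117

Open {P1, P4}; cheapest assignment that respects the capacities:
  P1 (cap 12, load 11): R3 — cost 11×2 = 22
  P4 (cap 14, load 8): R1, R2, R4 — cost 3×6 + 2×4 + 3×4 = 38
  Shipping 60, fixed 57 → total 117.
  Any other capacity-feasible assignment to {P1, P4} ships for at least 60.
Compare {P1, P3, P4}: its best feasible assignment gives total 134.
Compare {P1, P2}: its best feasible assignment gives total 140.
Every other set of open sites that can feasibly serve all demand totals ≥ 134 even under its best assignment. Minimum: 117.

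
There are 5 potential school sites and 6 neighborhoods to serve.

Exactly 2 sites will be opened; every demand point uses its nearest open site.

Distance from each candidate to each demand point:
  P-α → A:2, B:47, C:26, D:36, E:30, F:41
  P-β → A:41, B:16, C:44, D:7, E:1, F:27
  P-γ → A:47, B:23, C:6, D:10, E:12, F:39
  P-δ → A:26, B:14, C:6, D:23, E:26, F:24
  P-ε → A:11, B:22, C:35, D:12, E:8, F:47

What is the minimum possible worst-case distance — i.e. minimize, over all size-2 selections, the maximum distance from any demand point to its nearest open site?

Open {P-δ, P-ε}.
  Farthest demand point is F at distance 24 (to P-δ); all others are ≤ 24.
With {P-α, P-δ} the worst case is 26.
With {P-β, P-δ} the worst case is 26.
No size-2 selection achieves below 24.

24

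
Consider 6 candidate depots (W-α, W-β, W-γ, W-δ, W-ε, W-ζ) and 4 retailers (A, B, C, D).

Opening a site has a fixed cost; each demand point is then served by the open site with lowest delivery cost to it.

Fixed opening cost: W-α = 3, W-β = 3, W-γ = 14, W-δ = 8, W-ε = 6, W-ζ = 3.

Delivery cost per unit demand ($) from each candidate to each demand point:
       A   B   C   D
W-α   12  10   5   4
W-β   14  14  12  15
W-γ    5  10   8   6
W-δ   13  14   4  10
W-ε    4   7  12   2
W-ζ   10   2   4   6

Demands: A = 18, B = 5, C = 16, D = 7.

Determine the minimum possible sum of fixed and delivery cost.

169

Open {W-ε, W-ζ}: assign each demand point to its cheapest open site.
  A→W-ε 18×4=72, B→W-ζ 5×2=10, C→W-ζ 16×4=64, D→W-ε 7×2=14
  delivery cost 160, fixed 9 → total 169.
Compare {W-α, W-ε, W-ζ}: delivery cost 160 + fixed 12 = 172.
Compare {W-β, W-ε, W-ζ}: delivery cost 160 + fixed 12 = 172.
Compare {W-α, W-β, W-ε, W-ζ}: delivery cost 160 + fixed 15 = 175.
All other subsets cost ≥ 172. Minimum total cost: 169.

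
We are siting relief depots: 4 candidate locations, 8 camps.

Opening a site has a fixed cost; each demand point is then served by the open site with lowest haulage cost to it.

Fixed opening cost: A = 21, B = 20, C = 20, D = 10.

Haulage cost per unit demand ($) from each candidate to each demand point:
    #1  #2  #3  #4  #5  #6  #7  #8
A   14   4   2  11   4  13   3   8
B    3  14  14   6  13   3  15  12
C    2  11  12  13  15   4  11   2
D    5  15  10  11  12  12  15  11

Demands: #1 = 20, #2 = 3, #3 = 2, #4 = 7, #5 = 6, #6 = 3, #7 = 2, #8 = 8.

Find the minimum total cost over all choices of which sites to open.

214

Open {A, B, C}: assign each demand point to its cheapest open site.
  #1→C 20×2=40, #2→A 3×4=12, #3→A 2×2=4, #4→B 7×6=42, #5→A 6×4=24, #6→B 3×3=9, #7→A 2×3=6, #8→C 8×2=16
  haulage cost 153, fixed 61 → total 214.
Compare {A, B, C, D}: haulage cost 153 + fixed 71 = 224.
Compare {A, C}: haulage cost 191 + fixed 41 = 232.
Compare {A, C, D}: haulage cost 191 + fixed 51 = 242.
All other subsets cost ≥ 224. Minimum total cost: 214.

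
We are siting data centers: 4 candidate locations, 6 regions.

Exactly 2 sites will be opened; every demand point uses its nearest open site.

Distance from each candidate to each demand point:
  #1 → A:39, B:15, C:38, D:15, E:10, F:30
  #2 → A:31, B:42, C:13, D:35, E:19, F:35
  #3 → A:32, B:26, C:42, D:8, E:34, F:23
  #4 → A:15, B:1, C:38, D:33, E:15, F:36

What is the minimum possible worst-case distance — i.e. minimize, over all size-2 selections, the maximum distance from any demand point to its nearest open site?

31

Open {#1, #2}.
  Farthest demand point is A at distance 31 (to #2); all others are ≤ 31.
With {#2, #3} the worst case is 31.
With {#2, #4} the worst case is 35.
No size-2 selection achieves below 31.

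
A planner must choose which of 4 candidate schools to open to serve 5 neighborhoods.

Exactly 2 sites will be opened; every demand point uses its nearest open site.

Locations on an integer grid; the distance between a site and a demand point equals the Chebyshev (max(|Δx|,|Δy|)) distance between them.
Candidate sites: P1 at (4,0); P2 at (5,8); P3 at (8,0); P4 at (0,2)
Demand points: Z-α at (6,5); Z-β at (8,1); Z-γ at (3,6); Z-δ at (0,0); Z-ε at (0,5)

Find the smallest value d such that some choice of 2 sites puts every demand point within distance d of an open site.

5

Open {P1, P2}.
  Farthest demand point is Z-ε at distance 5 (to P1); all others are ≤ 5.
With {P1, P4} the worst case is 5.
With {P3, P4} the worst case is 5.
No size-2 selection achieves below 5.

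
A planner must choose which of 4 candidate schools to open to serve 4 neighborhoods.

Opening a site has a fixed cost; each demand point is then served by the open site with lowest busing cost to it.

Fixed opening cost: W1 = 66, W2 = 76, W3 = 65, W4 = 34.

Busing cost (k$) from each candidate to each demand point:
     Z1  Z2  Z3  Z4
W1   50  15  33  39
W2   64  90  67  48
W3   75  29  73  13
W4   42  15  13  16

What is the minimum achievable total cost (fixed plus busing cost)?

Open {W4}: assign each demand point to its cheapest open site.
  Z1→W4 42, Z2→W4 15, Z3→W4 13, Z4→W4 16
  busing cost 86, fixed 34 → total 120.
Compare {W3, W4}: busing cost 83 + fixed 99 = 182.
Compare {W1, W4}: busing cost 86 + fixed 100 = 186.
Compare {W2, W4}: busing cost 86 + fixed 110 = 196.
All other subsets cost ≥ 182. Minimum total cost: 120.

120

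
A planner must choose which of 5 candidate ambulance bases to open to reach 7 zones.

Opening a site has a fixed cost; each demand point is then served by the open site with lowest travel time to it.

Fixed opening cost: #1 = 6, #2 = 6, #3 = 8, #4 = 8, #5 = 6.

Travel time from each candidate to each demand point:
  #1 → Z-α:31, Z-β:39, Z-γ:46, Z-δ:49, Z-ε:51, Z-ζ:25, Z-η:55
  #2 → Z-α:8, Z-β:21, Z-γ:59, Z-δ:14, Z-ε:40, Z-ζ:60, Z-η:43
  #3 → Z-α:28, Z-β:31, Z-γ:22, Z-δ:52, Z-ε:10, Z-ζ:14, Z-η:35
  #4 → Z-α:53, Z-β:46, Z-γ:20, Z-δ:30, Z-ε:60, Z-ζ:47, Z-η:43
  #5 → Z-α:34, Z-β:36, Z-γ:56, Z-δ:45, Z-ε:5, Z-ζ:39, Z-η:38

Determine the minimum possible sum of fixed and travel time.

138

Open {#2, #3}: assign each demand point to its cheapest open site.
  Z-α→#2 8, Z-β→#2 21, Z-γ→#3 22, Z-δ→#2 14, Z-ε→#3 10, Z-ζ→#3 14, Z-η→#3 35
  travel time 124, fixed 14 → total 138.
Compare {#2, #3, #5}: travel time 119 + fixed 20 = 139.
Compare {#1, #2, #3}: travel time 124 + fixed 20 = 144.
Compare {#2, #3, #4}: travel time 122 + fixed 22 = 144.
All other subsets cost ≥ 139. Minimum total cost: 138.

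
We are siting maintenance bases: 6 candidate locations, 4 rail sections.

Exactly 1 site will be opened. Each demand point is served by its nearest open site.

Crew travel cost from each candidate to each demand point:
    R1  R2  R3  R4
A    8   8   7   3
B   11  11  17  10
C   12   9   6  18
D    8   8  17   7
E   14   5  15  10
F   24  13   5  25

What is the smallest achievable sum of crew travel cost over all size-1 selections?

26

Open {A}.
  R1→A 8, R2→A 8, R3→A 7, R4→A 3  ⇒ total 26.
Compare {D}: total 40.
Compare {E}: total 44.
No size-1 selection does better; minimum is 26.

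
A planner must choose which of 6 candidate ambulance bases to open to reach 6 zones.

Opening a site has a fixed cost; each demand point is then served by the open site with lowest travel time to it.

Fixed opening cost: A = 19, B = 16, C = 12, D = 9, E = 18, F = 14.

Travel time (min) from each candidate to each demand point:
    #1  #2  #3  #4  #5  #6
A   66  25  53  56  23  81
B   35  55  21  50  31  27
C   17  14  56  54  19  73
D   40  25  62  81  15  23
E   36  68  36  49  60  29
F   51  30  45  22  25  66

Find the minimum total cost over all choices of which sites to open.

162

Open {B, C, F}: assign each demand point to its cheapest open site.
  #1→C 17, #2→C 14, #3→B 21, #4→F 22, #5→C 19, #6→B 27
  travel time 120, fixed 42 → total 162.
Compare {B, C, D, F}: travel time 112 + fixed 51 = 163.
Compare {C, D, F}: travel time 136 + fixed 35 = 171.
Compare {B, C}: travel time 148 + fixed 28 = 176.
All other subsets cost ≥ 163. Minimum total cost: 162.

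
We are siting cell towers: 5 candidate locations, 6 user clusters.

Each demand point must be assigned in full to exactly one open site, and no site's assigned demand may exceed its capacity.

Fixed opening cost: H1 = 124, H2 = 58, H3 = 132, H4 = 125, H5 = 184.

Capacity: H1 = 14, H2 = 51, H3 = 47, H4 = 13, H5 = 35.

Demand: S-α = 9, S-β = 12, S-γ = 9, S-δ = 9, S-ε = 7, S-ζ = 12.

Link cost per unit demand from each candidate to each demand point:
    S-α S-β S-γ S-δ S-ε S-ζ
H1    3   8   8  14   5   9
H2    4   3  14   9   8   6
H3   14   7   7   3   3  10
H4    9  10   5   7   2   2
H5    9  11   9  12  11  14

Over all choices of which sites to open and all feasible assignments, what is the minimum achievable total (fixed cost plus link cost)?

Open {H2, H3}; cheapest assignment that respects the capacities:
  H2 (cap 51, load 33): S-α, S-β, S-ζ — cost 9×4 + 12×3 + 12×6 = 144
  H3 (cap 47, load 25): S-γ, S-δ, S-ε — cost 9×7 + 9×3 + 7×3 = 111
  Shipping 255, fixed 190 → total 445.
  Any other capacity-feasible assignment to {H2, H3} ships for at least 255.
Compare {H2, H4}: its best feasible assignment gives total 509.
Compare {H2, H3, H4}: its best feasible assignment gives total 522.
Every other set of open sites that can feasibly serve all demand totals ≥ 509 even under its best assignment. Minimum: 445.

445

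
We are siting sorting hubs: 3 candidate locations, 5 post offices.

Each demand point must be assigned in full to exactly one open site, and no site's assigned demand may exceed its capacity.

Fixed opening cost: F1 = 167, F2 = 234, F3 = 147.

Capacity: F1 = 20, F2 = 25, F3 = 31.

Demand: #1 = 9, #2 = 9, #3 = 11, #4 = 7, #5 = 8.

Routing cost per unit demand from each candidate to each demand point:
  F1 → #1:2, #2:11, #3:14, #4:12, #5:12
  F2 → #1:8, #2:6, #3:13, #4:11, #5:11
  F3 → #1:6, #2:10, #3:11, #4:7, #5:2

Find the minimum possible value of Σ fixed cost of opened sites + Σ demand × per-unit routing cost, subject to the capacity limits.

617

Open {F1, F3}; cheapest assignment that respects the capacities:
  F1 (cap 20, load 18): #1, #2 — cost 9×2 + 9×11 = 117
  F3 (cap 31, load 26): #3, #4, #5 — cost 11×11 + 7×7 + 8×2 = 186
  Shipping 303, fixed 314 → total 617.
  Any other capacity-feasible assignment to {F1, F3} ships for at least 303.
Compare {F2, F3}: its best feasible assignment gives total 693.
Compare {F1, F2}: its best feasible assignment gives total 792.
Every other set of open sites that can feasibly serve all demand totals ≥ 693 even under its best assignment. Minimum: 617.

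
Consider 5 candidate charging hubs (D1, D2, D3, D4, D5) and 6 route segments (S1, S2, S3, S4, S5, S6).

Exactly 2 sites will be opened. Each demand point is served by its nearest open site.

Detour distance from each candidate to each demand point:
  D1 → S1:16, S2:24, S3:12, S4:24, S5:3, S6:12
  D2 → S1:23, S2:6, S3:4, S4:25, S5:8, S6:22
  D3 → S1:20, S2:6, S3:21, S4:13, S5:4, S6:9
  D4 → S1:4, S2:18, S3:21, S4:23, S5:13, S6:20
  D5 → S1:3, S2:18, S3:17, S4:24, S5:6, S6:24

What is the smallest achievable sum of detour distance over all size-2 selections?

52

Open {D3, D5}.
  S1→D5 3, S2→D3 6, S3→D5 17, S4→D3 13, S5→D3 4, S6→D3 9  ⇒ total 52.
Compare {D2, D3}: total 56.
Compare {D3, D4}: total 57.
No size-2 selection does better; minimum is 52.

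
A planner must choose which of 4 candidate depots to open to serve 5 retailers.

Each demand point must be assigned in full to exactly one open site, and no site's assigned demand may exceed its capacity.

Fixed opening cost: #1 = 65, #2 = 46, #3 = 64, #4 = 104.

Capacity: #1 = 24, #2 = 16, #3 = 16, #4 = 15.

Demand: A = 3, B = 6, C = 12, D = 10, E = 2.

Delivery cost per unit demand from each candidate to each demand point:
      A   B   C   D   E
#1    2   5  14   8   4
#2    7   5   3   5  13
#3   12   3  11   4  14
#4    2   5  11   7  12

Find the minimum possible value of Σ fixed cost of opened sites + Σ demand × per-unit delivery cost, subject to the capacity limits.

271

Open {#1, #2}; cheapest assignment that respects the capacities:
  #1 (cap 24, load 21): A, B, D, E — cost 3×2 + 6×5 + 10×8 + 2×4 = 124
  #2 (cap 16, load 12): C — cost 12×3 = 36
  Shipping 160, fixed 111 → total 271.
  Any other capacity-feasible assignment to {#1, #2} ships for at least 160.
Compare {#1, #2, #3}: its best feasible assignment gives total 283.
Compare {#2, #3, #4}: its best feasible assignment gives total 338.
Every other set of open sites that can feasibly serve all demand totals ≥ 283 even under its best assignment. Minimum: 271.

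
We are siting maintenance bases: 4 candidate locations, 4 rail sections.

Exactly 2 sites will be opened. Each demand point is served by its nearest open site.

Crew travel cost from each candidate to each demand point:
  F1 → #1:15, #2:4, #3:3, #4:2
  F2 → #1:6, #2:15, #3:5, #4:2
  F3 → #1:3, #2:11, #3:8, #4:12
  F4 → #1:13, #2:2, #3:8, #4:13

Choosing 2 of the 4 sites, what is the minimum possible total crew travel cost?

12

Open {F1, F3}.
  #1→F3 3, #2→F1 4, #3→F1 3, #4→F1 2  ⇒ total 12.
Compare {F1, F2}: total 15.
Compare {F2, F4}: total 15.
No size-2 selection does better; minimum is 12.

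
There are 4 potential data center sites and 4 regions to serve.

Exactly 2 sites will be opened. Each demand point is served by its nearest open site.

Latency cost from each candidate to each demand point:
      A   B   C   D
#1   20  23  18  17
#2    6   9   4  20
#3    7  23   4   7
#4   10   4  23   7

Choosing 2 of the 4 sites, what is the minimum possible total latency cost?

Open {#2, #4}.
  A→#2 6, B→#4 4, C→#2 4, D→#4 7  ⇒ total 21.
Compare {#3, #4}: total 22.
Compare {#2, #3}: total 26.
No size-2 selection does better; minimum is 21.

21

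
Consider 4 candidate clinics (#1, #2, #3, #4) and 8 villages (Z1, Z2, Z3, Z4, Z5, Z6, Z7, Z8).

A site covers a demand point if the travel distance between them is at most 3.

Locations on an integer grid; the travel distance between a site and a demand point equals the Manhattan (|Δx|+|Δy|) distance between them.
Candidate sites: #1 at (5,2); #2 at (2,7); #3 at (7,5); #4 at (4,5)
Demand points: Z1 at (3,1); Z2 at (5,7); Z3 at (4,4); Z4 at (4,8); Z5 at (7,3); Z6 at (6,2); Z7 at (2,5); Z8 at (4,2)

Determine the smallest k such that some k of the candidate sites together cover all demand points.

2

Coverage sets (demand points within 3 of each site):
  #1: {Z1, Z3, Z5, Z6, Z8}
  #2: {Z2, Z4, Z7}
  #3: {Z5}
  #4: {Z2, Z3, Z4, Z7, Z8}
No single site covers all 8 demand points.
But {#1, #2} covers everything, so the minimum is 2.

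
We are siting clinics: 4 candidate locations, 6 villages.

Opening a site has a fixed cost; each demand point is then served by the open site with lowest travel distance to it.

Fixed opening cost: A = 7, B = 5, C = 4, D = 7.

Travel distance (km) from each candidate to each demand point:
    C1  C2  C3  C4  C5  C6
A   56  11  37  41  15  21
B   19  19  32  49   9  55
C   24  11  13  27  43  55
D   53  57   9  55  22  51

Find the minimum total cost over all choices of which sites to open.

Open {A, B, C}: assign each demand point to its cheapest open site.
  C1→B 19, C2→A 11, C3→C 13, C4→C 27, C5→B 9, C6→A 21
  travel distance 100, fixed 16 → total 116.
Compare {A, B, C, D}: travel distance 96 + fixed 23 = 119.
Compare {A, C}: travel distance 111 + fixed 11 = 122.
Compare {A, C, D}: travel distance 107 + fixed 18 = 125.
All other subsets cost ≥ 119. Minimum total cost: 116.

116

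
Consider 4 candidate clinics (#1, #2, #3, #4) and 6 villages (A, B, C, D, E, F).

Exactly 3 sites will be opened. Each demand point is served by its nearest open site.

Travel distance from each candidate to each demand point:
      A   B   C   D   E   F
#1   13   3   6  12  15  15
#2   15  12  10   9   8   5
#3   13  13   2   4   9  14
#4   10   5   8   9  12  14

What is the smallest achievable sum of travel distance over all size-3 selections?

34

Open {#2, #3, #4}.
  A→#4 10, B→#4 5, C→#3 2, D→#3 4, E→#2 8, F→#2 5  ⇒ total 34.
Compare {#1, #2, #3}: total 35.
Compare {#1, #2, #4}: total 41.
No size-3 selection does better; minimum is 34.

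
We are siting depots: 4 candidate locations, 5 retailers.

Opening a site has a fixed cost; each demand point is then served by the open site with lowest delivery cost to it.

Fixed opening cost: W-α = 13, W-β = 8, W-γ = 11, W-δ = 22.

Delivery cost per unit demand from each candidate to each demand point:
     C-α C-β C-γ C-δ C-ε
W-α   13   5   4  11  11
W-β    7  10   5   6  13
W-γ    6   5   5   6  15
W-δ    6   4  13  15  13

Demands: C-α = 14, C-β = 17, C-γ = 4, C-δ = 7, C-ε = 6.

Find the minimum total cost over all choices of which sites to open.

317

Open {W-α, W-γ}: assign each demand point to its cheapest open site.
  C-α→W-γ 14×6=84, C-β→W-α 17×5=85, C-γ→W-α 4×4=16, C-δ→W-γ 7×6=42, C-ε→W-α 6×11=66
  delivery cost 293, fixed 24 → total 317.
Compare {W-α, W-β, W-δ}: delivery cost 276 + fixed 43 = 319.
Compare {W-β, W-δ}: delivery cost 292 + fixed 30 = 322.
Compare {W-α, W-γ, W-δ}: delivery cost 276 + fixed 46 = 322.
All other subsets cost ≥ 319. Minimum total cost: 317.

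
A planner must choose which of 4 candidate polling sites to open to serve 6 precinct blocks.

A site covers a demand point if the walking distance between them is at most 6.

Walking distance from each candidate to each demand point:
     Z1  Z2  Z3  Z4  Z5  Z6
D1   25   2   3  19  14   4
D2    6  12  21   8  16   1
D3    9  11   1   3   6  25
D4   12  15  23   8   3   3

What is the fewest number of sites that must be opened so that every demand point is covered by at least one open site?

3

Coverage sets (demand points within 6 of each site):
  D1: {Z2, Z3, Z6}
  D2: {Z1, Z6}
  D3: {Z3, Z4, Z5}
  D4: {Z5, Z6}
No 2 sites suffice: every size-2 union leaves at least one demand point uncovered.
But {D1, D2, D3} covers everything, so the minimum is 3.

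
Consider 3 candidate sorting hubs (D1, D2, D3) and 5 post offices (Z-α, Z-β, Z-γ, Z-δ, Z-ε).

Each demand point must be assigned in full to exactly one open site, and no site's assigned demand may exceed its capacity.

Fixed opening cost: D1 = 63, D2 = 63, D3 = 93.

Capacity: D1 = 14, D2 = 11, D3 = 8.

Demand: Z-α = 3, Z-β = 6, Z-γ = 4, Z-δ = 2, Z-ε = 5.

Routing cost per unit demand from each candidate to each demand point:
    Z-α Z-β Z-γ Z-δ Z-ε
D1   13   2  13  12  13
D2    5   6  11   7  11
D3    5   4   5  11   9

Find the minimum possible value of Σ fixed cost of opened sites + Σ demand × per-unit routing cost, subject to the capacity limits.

274

Open {D1, D2}; cheapest assignment that respects the capacities:
  D1 (cap 14, load 10): Z-β, Z-γ — cost 6×2 + 4×13 = 64
  D2 (cap 11, load 10): Z-α, Z-δ, Z-ε — cost 3×5 + 2×7 + 5×11 = 84
  Shipping 148, fixed 126 → total 274.
  Any other capacity-feasible assignment to {D1, D2} ships for at least 148.
Compare {D1, D3}: its best feasible assignment gives total 292.
Compare {D1, D2, D3}: its best feasible assignment gives total 335.
Every other set of open sites that can feasibly serve all demand totals ≥ 292 even under its best assignment. Minimum: 274.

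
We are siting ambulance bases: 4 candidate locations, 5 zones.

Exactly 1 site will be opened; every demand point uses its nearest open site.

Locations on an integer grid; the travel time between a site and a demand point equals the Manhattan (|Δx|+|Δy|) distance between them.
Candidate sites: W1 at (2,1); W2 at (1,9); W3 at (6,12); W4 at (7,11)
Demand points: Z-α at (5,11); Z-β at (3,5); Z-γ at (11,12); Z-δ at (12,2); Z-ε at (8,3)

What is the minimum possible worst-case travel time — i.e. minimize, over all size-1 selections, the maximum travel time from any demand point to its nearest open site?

Open {W4}.
  Farthest demand point is Z-δ at travel time 14 (to W4); all others are ≤ 14.
With {W3} the worst case is 16.
With {W2} the worst case is 18.
No size-1 selection achieves below 14.

14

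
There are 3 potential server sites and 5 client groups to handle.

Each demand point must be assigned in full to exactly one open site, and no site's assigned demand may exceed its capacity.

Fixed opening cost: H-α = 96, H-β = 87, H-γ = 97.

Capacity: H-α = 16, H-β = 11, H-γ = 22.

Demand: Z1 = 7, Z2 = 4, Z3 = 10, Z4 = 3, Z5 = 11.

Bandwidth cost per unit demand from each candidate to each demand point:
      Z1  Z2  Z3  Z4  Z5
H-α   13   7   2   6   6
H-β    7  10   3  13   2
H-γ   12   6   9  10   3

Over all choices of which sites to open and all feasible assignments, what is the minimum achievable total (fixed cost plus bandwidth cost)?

372

Open {H-α, H-γ}; cheapest assignment that respects the capacities:
  H-α (cap 16, load 13): Z3, Z4 — cost 10×2 + 3×6 = 38
  H-γ (cap 22, load 22): Z1, Z2, Z5 — cost 7×12 + 4×6 + 11×3 = 141
  Shipping 179, fixed 193 → total 372.
  Any other capacity-feasible assignment to {H-α, H-γ} ships for at least 179.
Compare {H-α, H-β, H-γ}: its best feasible assignment gives total 424.
Every other set of open sites that can feasibly serve all demand totals ≥ 424 even under its best assignment. Minimum: 372.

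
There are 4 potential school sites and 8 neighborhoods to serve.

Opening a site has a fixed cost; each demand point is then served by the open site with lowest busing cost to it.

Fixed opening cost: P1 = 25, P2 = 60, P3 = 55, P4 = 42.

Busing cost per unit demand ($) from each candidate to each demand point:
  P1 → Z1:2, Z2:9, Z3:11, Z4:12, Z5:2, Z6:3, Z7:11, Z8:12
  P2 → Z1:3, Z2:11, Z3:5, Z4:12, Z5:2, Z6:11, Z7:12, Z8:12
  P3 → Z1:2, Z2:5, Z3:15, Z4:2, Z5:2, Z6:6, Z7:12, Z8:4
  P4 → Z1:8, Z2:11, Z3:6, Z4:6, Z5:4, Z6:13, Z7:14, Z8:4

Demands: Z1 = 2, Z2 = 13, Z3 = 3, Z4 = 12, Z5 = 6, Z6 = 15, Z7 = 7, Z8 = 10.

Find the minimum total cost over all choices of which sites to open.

Open {P1, P3}: assign each demand point to its cheapest open site.
  Z1→P1 2×2=4, Z2→P3 13×5=65, Z3→P1 3×11=33, Z4→P3 12×2=24, Z5→P1 6×2=12, Z6→P1 15×3=45, Z7→P1 7×11=77, Z8→P3 10×4=40
  busing cost 300, fixed 80 → total 380.
Compare {P1, P3, P4}: busing cost 285 + fixed 122 = 407.
Compare {P3}: busing cost 364 + fixed 55 = 419.
Compare {P1, P2, P3}: busing cost 282 + fixed 140 = 422.
All other subsets cost ≥ 407. Minimum total cost: 380.

380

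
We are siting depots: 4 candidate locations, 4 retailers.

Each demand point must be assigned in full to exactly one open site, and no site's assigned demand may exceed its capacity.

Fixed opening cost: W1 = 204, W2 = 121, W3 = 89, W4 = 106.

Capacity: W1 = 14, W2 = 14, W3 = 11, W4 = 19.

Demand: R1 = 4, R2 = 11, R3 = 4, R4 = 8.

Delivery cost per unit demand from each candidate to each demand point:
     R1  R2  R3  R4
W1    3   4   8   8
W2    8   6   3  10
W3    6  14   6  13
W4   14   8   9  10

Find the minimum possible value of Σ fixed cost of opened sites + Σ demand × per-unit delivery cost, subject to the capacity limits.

Open {W3, W4}; cheapest assignment that respects the capacities:
  W3 (cap 11, load 8): R1, R3 — cost 4×6 + 4×6 = 48
  W4 (cap 19, load 19): R2, R4 — cost 11×8 + 8×10 = 168
  Shipping 216, fixed 195 → total 411.
  Any other capacity-feasible assignment to {W3, W4} ships for at least 216.
Compare {W2, W4}: its best feasible assignment gives total 439.
Compare {W1, W4}: its best feasible assignment gives total 510.
Every other set of open sites that can feasibly serve all demand totals ≥ 439 even under its best assignment. Minimum: 411.

411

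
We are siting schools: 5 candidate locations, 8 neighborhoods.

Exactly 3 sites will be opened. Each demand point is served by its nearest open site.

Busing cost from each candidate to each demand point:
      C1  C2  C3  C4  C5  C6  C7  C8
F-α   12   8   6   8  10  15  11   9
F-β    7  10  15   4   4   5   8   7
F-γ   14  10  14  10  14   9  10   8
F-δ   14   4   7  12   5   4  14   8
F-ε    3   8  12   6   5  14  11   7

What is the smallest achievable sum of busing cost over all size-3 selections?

41

Open {F-β, F-δ, F-ε}.
  C1→F-ε 3, C2→F-δ 4, C3→F-δ 7, C4→F-β 4, C5→F-β 4, C6→F-δ 4, C7→F-β 8, C8→F-β 7  ⇒ total 41.
Compare {F-α, F-β, F-δ}: total 44.
Compare {F-α, F-β, F-ε}: total 45.
No size-3 selection does better; minimum is 41.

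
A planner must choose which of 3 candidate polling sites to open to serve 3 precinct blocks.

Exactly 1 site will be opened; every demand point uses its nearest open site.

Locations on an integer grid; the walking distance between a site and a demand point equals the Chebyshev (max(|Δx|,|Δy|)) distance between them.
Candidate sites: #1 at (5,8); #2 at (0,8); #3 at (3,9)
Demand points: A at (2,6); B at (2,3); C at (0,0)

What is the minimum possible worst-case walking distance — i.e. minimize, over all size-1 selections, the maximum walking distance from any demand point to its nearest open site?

Open {#1}.
  Farthest demand point is C at walking distance 8 (to #1); all others are ≤ 8.
With {#2} the worst case is 8.
With {#3} the worst case is 9.
No size-1 selection achieves below 8.

8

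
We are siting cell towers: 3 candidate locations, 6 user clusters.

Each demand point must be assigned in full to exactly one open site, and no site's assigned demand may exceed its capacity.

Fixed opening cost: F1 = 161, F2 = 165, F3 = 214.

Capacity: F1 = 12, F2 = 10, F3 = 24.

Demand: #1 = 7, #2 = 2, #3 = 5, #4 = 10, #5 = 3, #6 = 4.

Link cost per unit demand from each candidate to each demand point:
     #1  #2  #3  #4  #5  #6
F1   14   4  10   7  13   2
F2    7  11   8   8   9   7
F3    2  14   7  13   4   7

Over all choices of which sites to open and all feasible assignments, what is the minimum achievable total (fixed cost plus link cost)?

542

Open {F1, F3}; cheapest assignment that respects the capacities:
  F1 (cap 12, load 12): #2, #4 — cost 2×4 + 10×7 = 78
  F3 (cap 24, load 19): #1, #3, #5, #6 — cost 7×2 + 5×7 + 3×4 + 4×7 = 89
  Shipping 167, fixed 375 → total 542.
  Any other capacity-feasible assignment to {F1, F3} ships for at least 167.
Compare {F2, F3}: its best feasible assignment gives total 576.
Compare {F1, F2, F3}: its best feasible assignment gives total 697.
Every other set of open sites that can feasibly serve all demand totals ≥ 576 even under its best assignment. Minimum: 542.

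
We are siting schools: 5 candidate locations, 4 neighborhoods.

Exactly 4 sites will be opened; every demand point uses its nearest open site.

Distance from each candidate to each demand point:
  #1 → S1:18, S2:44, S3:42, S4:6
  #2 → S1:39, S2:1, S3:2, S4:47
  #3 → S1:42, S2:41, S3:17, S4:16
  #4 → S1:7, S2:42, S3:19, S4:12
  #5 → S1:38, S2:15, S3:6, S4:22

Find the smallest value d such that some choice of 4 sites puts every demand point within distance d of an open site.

Open {#1, #2, #3, #4}.
  Farthest demand point is S1 at distance 7 (to #4); all others are ≤ 7.
With {#1, #2, #4, #5} the worst case is 7.
With {#2, #3, #4, #5} the worst case is 12.
No size-4 selection achieves below 7.

7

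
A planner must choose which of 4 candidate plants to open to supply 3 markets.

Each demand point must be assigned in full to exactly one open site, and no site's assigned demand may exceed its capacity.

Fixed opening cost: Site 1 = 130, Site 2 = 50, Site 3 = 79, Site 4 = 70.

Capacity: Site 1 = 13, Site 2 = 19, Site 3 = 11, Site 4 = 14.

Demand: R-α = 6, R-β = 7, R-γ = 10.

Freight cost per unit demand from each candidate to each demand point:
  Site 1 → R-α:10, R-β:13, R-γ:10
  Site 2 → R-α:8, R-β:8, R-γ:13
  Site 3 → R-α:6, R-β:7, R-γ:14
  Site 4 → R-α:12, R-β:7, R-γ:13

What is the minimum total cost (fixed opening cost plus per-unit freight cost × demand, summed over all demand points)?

347

Open {Site 2, Site 4}; cheapest assignment that respects the capacities:
  Site 2 (cap 19, load 16): R-α, R-γ — cost 6×8 + 10×13 = 178
  Site 4 (cap 14, load 7): R-β — cost 7×7 = 49
  Shipping 227, fixed 120 → total 347.
  Any other capacity-feasible assignment to {Site 2, Site 4} ships for at least 227.
Compare {Site 2, Site 3}: its best feasible assignment gives total 351.
Compare {Site 1, Site 2}: its best feasible assignment gives total 384.
Every other set of open sites that can feasibly serve all demand totals ≥ 351 even under its best assignment. Minimum: 347.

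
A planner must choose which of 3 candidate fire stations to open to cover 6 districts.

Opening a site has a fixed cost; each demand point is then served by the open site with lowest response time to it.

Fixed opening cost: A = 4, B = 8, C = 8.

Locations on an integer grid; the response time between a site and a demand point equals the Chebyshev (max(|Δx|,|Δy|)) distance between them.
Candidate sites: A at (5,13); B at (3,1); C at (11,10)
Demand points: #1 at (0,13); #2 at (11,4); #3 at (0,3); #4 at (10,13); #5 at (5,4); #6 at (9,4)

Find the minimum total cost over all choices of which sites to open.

42

Open {A, B}: assign each demand point to its cheapest open site.
  #1→A 5, #2→B 8, #3→B 3, #4→A 5, #5→B 3, #6→B 6
  response time 30, fixed 12 → total 42.
Compare {A, B, C}: response time 26 + fixed 20 = 46.
Compare {A, C}: response time 36 + fixed 12 = 48.
Compare {B, C}: response time 32 + fixed 16 = 48.
All other subsets cost ≥ 46. Minimum total cost: 42.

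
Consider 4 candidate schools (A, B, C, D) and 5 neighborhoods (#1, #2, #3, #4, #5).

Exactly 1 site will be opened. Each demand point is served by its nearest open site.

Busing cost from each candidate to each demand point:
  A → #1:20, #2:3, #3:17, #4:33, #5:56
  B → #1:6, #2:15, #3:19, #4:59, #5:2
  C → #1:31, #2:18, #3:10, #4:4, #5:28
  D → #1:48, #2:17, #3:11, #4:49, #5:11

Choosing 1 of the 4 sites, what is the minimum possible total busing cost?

91

Open {C}.
  #1→C 31, #2→C 18, #3→C 10, #4→C 4, #5→C 28  ⇒ total 91.
Compare {B}: total 101.
Compare {A}: total 129.
No size-1 selection does better; minimum is 91.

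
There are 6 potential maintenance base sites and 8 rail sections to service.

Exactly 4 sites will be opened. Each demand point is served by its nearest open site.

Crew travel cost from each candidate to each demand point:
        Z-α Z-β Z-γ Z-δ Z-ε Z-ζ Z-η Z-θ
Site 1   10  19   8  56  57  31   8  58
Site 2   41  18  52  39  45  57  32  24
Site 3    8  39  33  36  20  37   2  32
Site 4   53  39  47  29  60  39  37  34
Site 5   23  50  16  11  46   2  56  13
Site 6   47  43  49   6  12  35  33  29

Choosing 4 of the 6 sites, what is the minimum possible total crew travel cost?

70

Open {Site 1, Site 3, Site 5, Site 6}.
  Z-α→Site 3 8, Z-β→Site 1 19, Z-γ→Site 1 8, Z-δ→Site 6 6, Z-ε→Site 6 12, Z-ζ→Site 5 2, Z-η→Site 3 2, Z-θ→Site 5 13  ⇒ total 70.
Compare {Site 1, Site 2, Site 5, Site 6}: total 77.
Compare {Site 2, Site 3, Site 5, Site 6}: total 77.
No size-4 selection does better; minimum is 70.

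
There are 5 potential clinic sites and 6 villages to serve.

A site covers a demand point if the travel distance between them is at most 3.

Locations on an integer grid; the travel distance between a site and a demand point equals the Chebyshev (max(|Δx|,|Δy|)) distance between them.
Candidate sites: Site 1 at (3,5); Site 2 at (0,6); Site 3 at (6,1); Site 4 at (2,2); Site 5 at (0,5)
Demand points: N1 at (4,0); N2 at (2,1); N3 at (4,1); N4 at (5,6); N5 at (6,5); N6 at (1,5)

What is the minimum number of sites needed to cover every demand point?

2

Coverage sets (demand points within 3 of each site):
  Site 1: {N4, N5, N6}
  Site 2: {N6}
  Site 3: {N1, N3}
  Site 4: {N1, N2, N3, N6}
  Site 5: {N6}
No single site covers all 6 demand points.
But {Site 1, Site 4} covers everything, so the minimum is 2.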